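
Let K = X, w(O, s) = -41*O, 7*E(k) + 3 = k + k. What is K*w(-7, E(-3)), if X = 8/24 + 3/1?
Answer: 2870/3 ≈ 956.67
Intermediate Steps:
E(k) = -3/7 + 2*k/7 (E(k) = -3/7 + (k + k)/7 = -3/7 + (2*k)/7 = -3/7 + 2*k/7)
X = 10/3 (X = 8*(1/24) + 3*1 = 1/3 + 3 = 10/3 ≈ 3.3333)
K = 10/3 ≈ 3.3333
K*w(-7, E(-3)) = 10*(-41*(-7))/3 = (10/3)*287 = 2870/3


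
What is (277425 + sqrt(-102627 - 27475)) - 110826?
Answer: 166599 + I*sqrt(130102) ≈ 1.666e+5 + 360.7*I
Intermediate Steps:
(277425 + sqrt(-102627 - 27475)) - 110826 = (277425 + sqrt(-130102)) - 110826 = (277425 + I*sqrt(130102)) - 110826 = 166599 + I*sqrt(130102)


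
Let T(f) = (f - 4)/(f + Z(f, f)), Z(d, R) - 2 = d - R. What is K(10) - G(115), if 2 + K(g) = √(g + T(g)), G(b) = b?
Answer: -117 + √42/2 ≈ -113.76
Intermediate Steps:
Z(d, R) = 2 + d - R (Z(d, R) = 2 + (d - R) = 2 + d - R)
T(f) = (-4 + f)/(2 + f) (T(f) = (f - 4)/(f + (2 + f - f)) = (-4 + f)/(f + 2) = (-4 + f)/(2 + f))
K(g) = -2 + √(g + (-4 + g)/(2 + g))
K(10) - G(115) = (-2 + √((-4 + 10 + 10*(2 + 10))/(2 + 10))) - 1*115 = (-2 + √((-4 + 10 + 10*12)/12)) - 115 = (-2 + √((-4 + 10 + 120)/12)) - 115 = (-2 + √((1/12)*126)) - 115 = (-2 + √(21/2)) - 115 = (-2 + √42/2) - 115 = -117 + √42/2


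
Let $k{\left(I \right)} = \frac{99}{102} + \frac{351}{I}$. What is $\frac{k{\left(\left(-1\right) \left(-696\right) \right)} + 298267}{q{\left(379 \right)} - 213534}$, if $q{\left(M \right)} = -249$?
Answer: $- \frac{1176370865}{843160152} \approx -1.3952$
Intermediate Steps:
$k{\left(I \right)} = \frac{33}{34} + \frac{351}{I}$ ($k{\left(I \right)} = 99 \cdot \frac{1}{102} + \frac{351}{I} = \frac{33}{34} + \frac{351}{I}$)
$\frac{k{\left(\left(-1\right) \left(-696\right) \right)} + 298267}{q{\left(379 \right)} - 213534} = \frac{\left(\frac{33}{34} + \frac{351}{\left(-1\right) \left(-696\right)}\right) + 298267}{-249 - 213534} = \frac{\left(\frac{33}{34} + \frac{351}{696}\right) + 298267}{-213783} = \left(\left(\frac{33}{34} + 351 \cdot \frac{1}{696}\right) + 298267\right) \left(- \frac{1}{213783}\right) = \left(\left(\frac{33}{34} + \frac{117}{232}\right) + 298267\right) \left(- \frac{1}{213783}\right) = \left(\frac{5817}{3944} + 298267\right) \left(- \frac{1}{213783}\right) = \frac{1176370865}{3944} \left(- \frac{1}{213783}\right) = - \frac{1176370865}{843160152}$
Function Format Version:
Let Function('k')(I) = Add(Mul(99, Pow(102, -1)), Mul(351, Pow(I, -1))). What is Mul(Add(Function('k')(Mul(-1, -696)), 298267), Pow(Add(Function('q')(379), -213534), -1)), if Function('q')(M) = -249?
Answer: Rational(-1176370865, 843160152) ≈ -1.3952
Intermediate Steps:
Function('k')(I) = Add(Rational(33, 34), Mul(351, Pow(I, -1))) (Function('k')(I) = Add(Mul(99, Rational(1, 102)), Mul(351, Pow(I, -1))) = Add(Rational(33, 34), Mul(351, Pow(I, -1))))
Mul(Add(Function('k')(Mul(-1, -696)), 298267), Pow(Add(Function('q')(379), -213534), -1)) = Mul(Add(Add(Rational(33, 34), Mul(351, Pow(Mul(-1, -696), -1))), 298267), Pow(Add(-249, -213534), -1)) = Mul(Add(Add(Rational(33, 34), Mul(351, Pow(696, -1))), 298267), Pow(-213783, -1)) = Mul(Add(Add(Rational(33, 34), Mul(351, Rational(1, 696))), 298267), Rational(-1, 213783)) = Mul(Add(Add(Rational(33, 34), Rational(117, 232)), 298267), Rational(-1, 213783)) = Mul(Add(Rational(5817, 3944), 298267), Rational(-1, 213783)) = Mul(Rational(1176370865, 3944), Rational(-1, 213783)) = Rational(-1176370865, 843160152)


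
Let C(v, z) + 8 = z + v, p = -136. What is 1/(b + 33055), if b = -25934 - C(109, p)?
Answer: 1/7156 ≈ 0.00013974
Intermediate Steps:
C(v, z) = -8 + v + z (C(v, z) = -8 + (z + v) = -8 + (v + z) = -8 + v + z)
b = -25899 (b = -25934 - (-8 + 109 - 136) = -25934 - 1*(-35) = -25934 + 35 = -25899)
1/(b + 33055) = 1/(-25899 + 33055) = 1/7156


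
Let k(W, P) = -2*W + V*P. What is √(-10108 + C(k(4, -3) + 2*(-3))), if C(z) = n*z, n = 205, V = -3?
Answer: 3*I*√1237 ≈ 105.51*I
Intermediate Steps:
k(W, P) = -3*P - 2*W (k(W, P) = -2*W - 3*P = -3*P - 2*W)
C(z) = 205*z
√(-10108 + C(k(4, -3) + 2*(-3))) = √(-10108 + 205*((-3*(-3) - 2*4) + 2*(-3))) = √(-10108 + 205*((9 - 8) - 6)) = √(-10108 + 205*(1 - 6)) = √(-10108 + 205*(-5)) = √(-10108 - 1025) = √(-11133) = 3*I*√1237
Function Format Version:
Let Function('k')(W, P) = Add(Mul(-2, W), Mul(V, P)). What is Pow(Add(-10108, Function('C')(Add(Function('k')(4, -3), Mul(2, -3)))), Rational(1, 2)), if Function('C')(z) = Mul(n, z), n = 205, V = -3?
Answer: Mul(3, I, Pow(1237, Rational(1, 2))) ≈ Mul(105.51, I)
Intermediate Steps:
Function('k')(W, P) = Add(Mul(-3, P), Mul(-2, W)) (Function('k')(W, P) = Add(Mul(-2, W), Mul(-3, P)) = Add(Mul(-3, P), Mul(-2, W)))
Function('C')(z) = Mul(205, z)
Pow(Add(-10108, Function('C')(Add(Function('k')(4, -3), Mul(2, -3)))), Rational(1, 2)) = Pow(Add(-10108, Mul(205, Add(Add(Mul(-3, -3), Mul(-2, 4)), Mul(2, -3)))), Rational(1, 2)) = Pow(Add(-10108, Mul(205, Add(Add(9, -8), -6))), Rational(1, 2)) = Pow(Add(-10108, Mul(205, Add(1, -6))), Rational(1, 2)) = Pow(Add(-10108, Mul(205, -5)), Rational(1, 2)) = Pow(Add(-10108, -1025), Rational(1, 2)) = Pow(-11133, Rational(1, 2)) = Mul(3, I, Pow(1237, Rational(1, 2)))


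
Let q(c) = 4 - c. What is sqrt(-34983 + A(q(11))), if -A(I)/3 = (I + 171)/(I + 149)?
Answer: I*sqrt(176366769)/71 ≈ 187.05*I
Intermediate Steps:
A(I) = -3*(171 + I)/(149 + I) (A(I) = -3*(I + 171)/(I + 149) = -3*(171 + I)/(149 + I))
sqrt(-34983 + A(q(11))) = sqrt(-34983 + 3*(-171 - (4 - 1*11))/(149 + (4 - 1*11))) = sqrt(-34983 + 3*(-171 - (4 - 11))/(149 + (4 - 11))) = sqrt(-34983 + 3*(-171 - 1*(-7))/(149 - 7)) = sqrt(-34983 + 3*(-171 + 7)/142) = sqrt(-34983 + 3*(1/142)*(-164)) = sqrt(-34983 - 246/71) = sqrt(-2484039/71) = I*sqrt(176366769)/71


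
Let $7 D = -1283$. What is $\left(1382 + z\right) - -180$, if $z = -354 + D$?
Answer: $\frac{7173}{7} \approx 1024.7$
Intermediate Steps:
$D = - \frac{1283}{7}$ ($D = \frac{1}{7} \left(-1283\right) = - \frac{1283}{7} \approx -183.29$)
$z = - \frac{3761}{7}$ ($z = -354 - \frac{1283}{7} = - \frac{3761}{7} \approx -537.29$)
$\left(1382 + z\right) - -180 = \left(1382 - \frac{3761}{7}\right) - -180 = \frac{5913}{7} + 180 = \frac{7173}{7}$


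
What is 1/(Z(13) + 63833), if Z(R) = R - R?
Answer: 1/63833 ≈ 1.5666e-5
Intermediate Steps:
Z(R) = 0
1/(Z(13) + 63833) = 1/(0 + 63833) = 1/63833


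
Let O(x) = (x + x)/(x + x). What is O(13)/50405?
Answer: 1/50405 ≈ 1.9839e-5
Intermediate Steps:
O(x) = 1 (O(x) = (2*x)/((2*x)) = (2*x)*(1/(2*x)) = 1)
O(13)/50405 = 1/50405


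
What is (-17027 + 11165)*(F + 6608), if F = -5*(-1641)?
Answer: -86833806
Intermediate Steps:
F = 8205
(-17027 + 11165)*(F + 6608) = (-17027 + 11165)*(8205 + 6608) = -5862*14813 = -86833806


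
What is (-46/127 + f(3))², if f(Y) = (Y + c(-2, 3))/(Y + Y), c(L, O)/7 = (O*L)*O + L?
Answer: 312405625/580644 ≈ 538.03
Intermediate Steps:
c(L, O) = 7*L + 7*L*O² (c(L, O) = 7*((O*L)*O + L) = 7*((L*O)*O + L) = 7*(L*O² + L) = 7*(L + L*O²) = 7*L + 7*L*O²)
f(Y) = (-140 + Y)/(2*Y) (f(Y) = (Y + 7*(-2)*(1 + 3²))/(Y + Y) = (Y + 7*(-2)*(1 + 9))/((2*Y)) = (Y + 7*(-2)*10)*(1/(2*Y)) = (Y - 140)*(1/(2*Y)) = (-140 + Y)*(1/(2*Y)) = (-140 + Y)/(2*Y))
(-46/127 + f(3))² = (-46/127 + (½)*(-140 + 3)/3)² = (-46*1/127 + (½)*(⅓)*(-137))² = (-46/127 - 137/6)² = (-17675/762)² = 312405625/580644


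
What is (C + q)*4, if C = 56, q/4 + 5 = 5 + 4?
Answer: 288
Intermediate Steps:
q = 16 (q = -20 + 4*(5 + 4) = -20 + 4*9 = -20 + 36 = 16)
(C + q)*4 = (56 + 16)*4 = 72*4 = 288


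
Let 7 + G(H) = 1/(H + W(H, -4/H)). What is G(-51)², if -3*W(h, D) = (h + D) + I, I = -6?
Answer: 1187009209/24010000 ≈ 49.438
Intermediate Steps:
W(h, D) = 2 - D/3 - h/3 (W(h, D) = -((h + D) - 6)/3 = -((D + h) - 6)/3 = -(-6 + D + h)/3 = 2 - D/3 - h/3)
G(H) = -7 + 1/(2 + 2*H/3 + 4/(3*H)) (G(H) = -7 + 1/(H + (2 - (-4)/(3*H) - H/3)) = -7 + 1/(H + (2 + 4/(3*H) - H/3)) = -7 + 1/(H + (2 - H/3 + 4/(3*H))) = -7 + 1/(2 + 2*H/3 + 4/(3*H)))
G(-51)² = ((-28 - 1*(-51)*(39 + 14*(-51)))/(2*(2 - 51*(3 - 51))))² = ((-28 - 1*(-51)*(39 - 714))/(2*(2 - 51*(-48))))² = ((-28 - 1*(-51)*(-675))/(2*(2 + 2448)))² = ((½)*(-28 - 34425)/2450)² = ((½)*(1/2450)*(-34453))² = (-34453/4900)² = 1187009209/24010000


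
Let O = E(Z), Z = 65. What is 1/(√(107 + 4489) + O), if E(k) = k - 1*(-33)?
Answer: 49/2504 - √1149/2504 ≈ 0.0060316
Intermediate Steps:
E(k) = 33 + k (E(k) = k + 33 = 33 + k)
O = 98 (O = 33 + 65 = 98)
1/(√(107 + 4489) + O) = 1/(√(107 + 4489) + 98) = 1/(√4596 + 98) = 1/(2*√1149 + 98) = 1/(98 + 2*√1149)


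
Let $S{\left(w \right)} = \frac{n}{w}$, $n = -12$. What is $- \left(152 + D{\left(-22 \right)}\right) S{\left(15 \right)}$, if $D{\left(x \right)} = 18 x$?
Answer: $- \frac{976}{5} \approx -195.2$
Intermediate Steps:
$S{\left(w \right)} = - \frac{12}{w}$
$- \left(152 + D{\left(-22 \right)}\right) S{\left(15 \right)} = - \left(152 + 18 \left(-22\right)\right) \left(- \frac{12}{15}\right) = - \left(152 - 396\right) \left(\left(-12\right) \frac{1}{15}\right) = - \frac{\left(-244\right) \left(-4\right)}{5} = \left(-1\right) \frac{976}{5} = - \frac{976}{5}$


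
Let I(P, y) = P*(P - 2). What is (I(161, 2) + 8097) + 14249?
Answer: 47945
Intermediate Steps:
I(P, y) = P*(-2 + P)
(I(161, 2) + 8097) + 14249 = (161*(-2 + 161) + 8097) + 14249 = (161*159 + 8097) + 14249 = (25599 + 8097) + 14249 = 33696 + 14249 = 47945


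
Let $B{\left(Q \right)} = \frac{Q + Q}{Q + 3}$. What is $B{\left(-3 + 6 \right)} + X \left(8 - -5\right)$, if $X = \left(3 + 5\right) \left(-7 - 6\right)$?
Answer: $-1351$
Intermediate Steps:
$B{\left(Q \right)} = \frac{2 Q}{3 + Q}$
$X = -104$ ($X = 8 \left(-13\right) = -104$)
$B{\left(-3 + 6 \right)} + X \left(8 - -5\right) = \frac{2 \left(-3 + 6\right)}{3 + \left(-3 + 6\right)} - 104 \left(8 - -5\right) = 2 \cdot 3 \frac{1}{3 + 3} - 104 \left(8 + 5\right) = 2 \cdot 3 \cdot \frac{1}{6} - 1352 = 1 - 1352 = -1351$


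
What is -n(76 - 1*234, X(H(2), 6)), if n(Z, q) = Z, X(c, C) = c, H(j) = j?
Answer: 158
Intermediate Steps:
-n(76 - 1*234, X(H(2), 6)) = -(76 - 1*234) = -(76 - 234) = -1*(-158) = 158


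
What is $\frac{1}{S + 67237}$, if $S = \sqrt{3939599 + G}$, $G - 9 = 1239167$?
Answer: $\frac{67237}{4515635394} - \frac{5 \sqrt{207151}}{4515635394} \approx 1.4386 \cdot 10^{-5}$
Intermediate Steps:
$G = 1239176$ ($G = 9 + 1239167 = 1239176$)
$S = 5 \sqrt{207151}$ ($S = \sqrt{3939599 + 1239176} = \sqrt{5178775} = 5 \sqrt{207151} \approx 2275.7$)
$\frac{1}{S + 67237} = \frac{1}{5 \sqrt{207151} + 67237} = \frac{1}{67237 + 5 \sqrt{207151}}$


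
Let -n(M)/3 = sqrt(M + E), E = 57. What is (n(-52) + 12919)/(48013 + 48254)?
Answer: 12919/96267 - sqrt(5)/32089 ≈ 0.13413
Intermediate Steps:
n(M) = -3*sqrt(57 + M) (n(M) = -3*sqrt(M + 57) = -3*sqrt(57 + M))
(n(-52) + 12919)/(48013 + 48254) = (-3*sqrt(57 - 52) + 12919)/(48013 + 48254) = (-3*sqrt(5) + 12919)/96267 = (12919 - 3*sqrt(5))*(1/96267) = 12919/96267 - sqrt(5)/32089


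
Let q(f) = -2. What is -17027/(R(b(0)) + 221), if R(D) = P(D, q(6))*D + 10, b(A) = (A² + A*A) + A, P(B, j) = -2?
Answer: -17027/231 ≈ -73.710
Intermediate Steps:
b(A) = A + 2*A² (b(A) = (A² + A²) + A = 2*A² + A = A + 2*A²)
R(D) = 10 - 2*D (R(D) = -2*D + 10 = 10 - 2*D)
-17027/(R(b(0)) + 221) = -17027/((10 - 0*(1 + 2*0)) + 221) = -17027/((10 - 0*(1 + 0)) + 221) = -17027/((10 - 0) + 221) = -17027/((10 - 2*0) + 221) = -17027/((10 + 0) + 221) = -17027/(10 + 221) = -17027/231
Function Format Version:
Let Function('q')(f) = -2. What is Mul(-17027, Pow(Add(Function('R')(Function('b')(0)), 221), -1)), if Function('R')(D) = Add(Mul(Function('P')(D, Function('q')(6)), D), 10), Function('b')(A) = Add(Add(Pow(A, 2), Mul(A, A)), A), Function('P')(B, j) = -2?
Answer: Rational(-17027, 231) ≈ -73.710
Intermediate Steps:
Function('b')(A) = Add(A, Mul(2, Pow(A, 2))) (Function('b')(A) = Add(Add(Pow(A, 2), Pow(A, 2)), A) = Add(Mul(2, Pow(A, 2)), A) = Add(A, Mul(2, Pow(A, 2))))
Function('R')(D) = Add(10, Mul(-2, D)) (Function('R')(D) = Add(Mul(-2, D), 10) = Add(10, Mul(-2, D)))
Mul(-17027, Pow(Add(Function('R')(Function('b')(0)), 221), -1)) = Mul(-17027, Pow(Add(Add(10, Mul(-2, Mul(0, Add(1, Mul(2, 0))))), 221), -1)) = Mul(-17027, Pow(Add(Add(10, Mul(-2, Mul(0, Add(1, 0)))), 221), -1)) = Mul(-17027, Pow(Add(Add(10, Mul(-2, Mul(0, 1))), 221), -1)) = Mul(-17027, Pow(Add(Add(10, Mul(-2, 0)), 221), -1)) = Mul(-17027, Pow(Add(Add(10, 0), 221), -1)) = Mul(-17027, Pow(Add(10, 221), -1)) = Mul(-17027, Pow(231, -1)) = Mul(-17027, Rational(1, 231)) = Rational(-17027, 231)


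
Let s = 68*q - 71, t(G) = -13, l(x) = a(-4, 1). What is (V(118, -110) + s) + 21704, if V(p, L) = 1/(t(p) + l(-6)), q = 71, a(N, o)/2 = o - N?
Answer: 79382/3 ≈ 26461.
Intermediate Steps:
a(N, o) = -2*N + 2*o (a(N, o) = 2*(o - N) = -2*N + 2*o)
l(x) = 10 (l(x) = -2*(-4) + 2*1 = 8 + 2 = 10)
V(p, L) = -1/3 (V(p, L) = 1/(-13 + 10) = 1/(-3) = -1/3)
s = 4757 (s = 68*71 - 71 = 4828 - 71 = 4757)
(V(118, -110) + s) + 21704 = (-1/3 + 4757) + 21704 = 14270/3 + 21704 = 79382/3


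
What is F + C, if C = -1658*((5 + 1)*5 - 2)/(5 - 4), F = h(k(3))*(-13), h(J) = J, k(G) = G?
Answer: -46463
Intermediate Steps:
F = -39 (F = 3*(-13) = -39)
C = -46424 (C = -1658*(6*5 - 2)/1 = -1658*(30 - 2) = -46424 ≈ -46424.)
F + C = -39 - 46424 = -46463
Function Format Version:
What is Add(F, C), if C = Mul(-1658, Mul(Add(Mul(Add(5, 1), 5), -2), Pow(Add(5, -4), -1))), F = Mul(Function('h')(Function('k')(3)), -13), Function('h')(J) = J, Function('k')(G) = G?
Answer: -46463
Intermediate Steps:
F = -39 (F = Mul(3, -13) = -39)
C = -46424 (C = Mul(-1658, Mul(Add(Mul(6, 5), -2), Pow(1, -1))) = Mul(-1658, Mul(Add(30, -2), 1)) = Mul(-1658, Mul(28, 1)) = Mul(-1658, 28) = -46424)
Add(F, C) = Add(-39, -46424) = -46463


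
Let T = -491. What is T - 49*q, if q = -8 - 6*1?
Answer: 195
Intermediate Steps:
q = -14 (q = -8 - 6 = -14)
T - 49*q = -491 - 49*(-14) = -491 + 686 = 195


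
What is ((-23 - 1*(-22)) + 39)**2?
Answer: 1444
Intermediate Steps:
((-23 - 1*(-22)) + 39)**2 = ((-23 + 22) + 39)**2 = (-1 + 39)**2 = 38**2 = 1444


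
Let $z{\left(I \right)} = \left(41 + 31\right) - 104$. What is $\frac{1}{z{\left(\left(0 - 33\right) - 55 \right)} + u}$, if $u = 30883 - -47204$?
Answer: $\frac{1}{78055} \approx 1.2811 \cdot 10^{-5}$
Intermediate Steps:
$u = 78087$ ($u = 30883 + 47204 = 78087$)
$z{\left(I \right)} = -32$ ($z{\left(I \right)} = 72 - 104 = -32$)
$\frac{1}{z{\left(\left(0 - 33\right) - 55 \right)} + u} = \frac{1}{-32 + 78087} = \frac{1}{78055}$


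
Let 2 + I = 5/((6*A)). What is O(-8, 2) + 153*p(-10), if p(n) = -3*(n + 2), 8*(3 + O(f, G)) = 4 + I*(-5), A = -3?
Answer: 528613/144 ≈ 3670.9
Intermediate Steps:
I = -41/18 (I = -2 + 5/((6*(-3))) = -2 + 5/(-18) = -2 + 5*(-1/18) = -2 - 5/18 = -41/18 ≈ -2.2778)
O(f, G) = -155/144 (O(f, G) = -3 + (4 - 41/18*(-5))/8 = -3 + (4 + 205/18)/8 = -3 + (1/8)*(277/18) = -3 + 277/144 = -155/144)
p(n) = -6 - 3*n (p(n) = -3*(2 + n) = -6 - 3*n)
O(-8, 2) + 153*p(-10) = -155/144 + 153*(-6 - 3*(-10)) = -155/144 + 153*(-6 + 30) = -155/144 + 153*24 = -155/144 + 3672 = 528613/144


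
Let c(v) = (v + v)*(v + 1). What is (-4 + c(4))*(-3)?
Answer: -108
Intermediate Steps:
c(v) = 2*v*(1 + v) (c(v) = (2*v)*(1 + v) = 2*v*(1 + v))
(-4 + c(4))*(-3) = (-4 + 2*4*(1 + 4))*(-3) = (-4 + 2*4*5)*(-3) = (-4 + 40)*(-3) = 36*(-3) = -108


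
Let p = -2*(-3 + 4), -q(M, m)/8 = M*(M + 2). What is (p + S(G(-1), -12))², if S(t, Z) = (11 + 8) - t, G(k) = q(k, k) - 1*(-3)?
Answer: 36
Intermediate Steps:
q(M, m) = -8*M*(2 + M) (q(M, m) = -8*M*(M + 2) = -8*M*(2 + M))
G(k) = 3 - 8*k*(2 + k) (G(k) = -8*k*(2 + k) - 1*(-3) = -8*k*(2 + k) + 3 = 3 - 8*k*(2 + k))
S(t, Z) = 19 - t
p = -2 (p = -2*1 = -2)
(p + S(G(-1), -12))² = (-2 + (19 - (3 - 8*(-1)*(2 - 1))))² = (-2 + (19 - (3 - 8*(-1)*1)))² = (-2 + (19 - (3 + 8)))² = (-2 + (19 - 1*11))² = (-2 + (19 - 11))² = (-2 + 8)² = 6² = 36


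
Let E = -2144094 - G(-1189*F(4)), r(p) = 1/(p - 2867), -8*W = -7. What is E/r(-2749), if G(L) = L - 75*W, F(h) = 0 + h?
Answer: 12014153658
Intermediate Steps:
W = 7/8 (W = -⅛*(-7) = 7/8 ≈ 0.87500)
F(h) = h
G(L) = -525/8 + L (G(L) = L - 75*7/8 = L - 1*525/8 = L - 525/8 = -525/8 + L)
r(p) = 1/(-2867 + p)
E = -17114179/8 (E = -2144094 - (-525/8 - 1189*4) = -2144094 - (-525/8 - 4756) = -2144094 - 1*(-38573/8) = -2144094 + 38573/8 = -17114179/8 ≈ -2.1393e+6)
E/r(-2749) = -17114179/(8*(1/(-2867 - 2749))) = -17114179/(8*(1/(-5616))) = -17114179/(8*(-1/5616)) = -17114179/8*(-5616) = 12014153658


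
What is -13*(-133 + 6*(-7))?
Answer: 2275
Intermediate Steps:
-13*(-133 + 6*(-7)) = -13*(-133 - 42) = -13*(-175) = 2275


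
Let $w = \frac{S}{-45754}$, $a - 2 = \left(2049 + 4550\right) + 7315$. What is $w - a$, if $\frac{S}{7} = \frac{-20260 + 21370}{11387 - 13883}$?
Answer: $- \frac{264872466929}{19033664} \approx -13916.0$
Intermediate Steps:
$a = 13916$ ($a = 2 + \left(\left(2049 + 4550\right) + 7315\right) = 2 + \left(6599 + 7315\right) = 2 + 13914 = 13916$)
$S = - \frac{1295}{416}$ ($S = 7 \frac{-20260 + 21370}{11387 - 13883} = 7 \frac{1110}{-2496} = 7 \cdot 1110 \left(- \frac{1}{2496}\right) = 7 \left(- \frac{185}{416}\right) = - \frac{1295}{416} \approx -3.113$)
$w = \frac{1295}{19033664}$ ($w = - \frac{1295}{416 \left(-45754\right)} = \left(- \frac{1295}{416}\right) \left(- \frac{1}{45754}\right) = \frac{1295}{19033664} \approx 6.8037 \cdot 10^{-5}$)
$w - a = \frac{1295}{19033664} - 13916 = - \frac{264872466929}{19033664}$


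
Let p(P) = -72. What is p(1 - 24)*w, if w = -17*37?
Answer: 45288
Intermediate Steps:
w = -629
p(1 - 24)*w = -72*(-629) = 45288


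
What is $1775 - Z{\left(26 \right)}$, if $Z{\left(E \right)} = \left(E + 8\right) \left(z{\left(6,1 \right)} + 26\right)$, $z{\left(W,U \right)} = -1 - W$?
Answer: $1129$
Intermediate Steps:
$Z{\left(E \right)} = 152 + 19 E$ ($Z{\left(E \right)} = \left(E + 8\right) \left(\left(-1 - 6\right) + 26\right) = \left(8 + E\right) \left(\left(-1 - 6\right) + 26\right) = \left(8 + E\right) \left(-7 + 26\right) = \left(8 + E\right) 19 = 152 + 19 E$)
$1775 - Z{\left(26 \right)} = 1775 - \left(152 + 19 \cdot 26\right) = 1775 - \left(152 + 494\right) = 1775 - 646 = 1129$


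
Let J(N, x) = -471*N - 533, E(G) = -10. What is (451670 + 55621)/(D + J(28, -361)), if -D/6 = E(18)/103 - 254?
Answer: -52250973/1256231 ≈ -41.593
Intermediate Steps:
D = 157032/103 (D = -6*(-10/103 - 254) = -6*(-26172/103) = 157032/103 ≈ 1524.6)
J(N, x) = -533 - 471*N
(451670 + 55621)/(D + J(28, -361)) = (451670 + 55621)/(157032/103 + (-533 - 471*28)) = 507291/(157032/103 + (-533 - 13188)) = 507291/(157032/103 - 13721) = 507291/(-1256231/103) = 507291*(-103/1256231) = -52250973/1256231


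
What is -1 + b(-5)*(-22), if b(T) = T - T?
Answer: -1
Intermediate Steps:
b(T) = 0
-1 + b(-5)*(-22) = -1 + 0*(-22) = -1 + 0 = -1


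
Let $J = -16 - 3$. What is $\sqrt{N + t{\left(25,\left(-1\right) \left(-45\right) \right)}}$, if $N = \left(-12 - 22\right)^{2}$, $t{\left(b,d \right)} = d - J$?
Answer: $2 \sqrt{305} \approx 34.928$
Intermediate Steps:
$J = -19$
$t{\left(b,d \right)} = 19 + d$ ($t{\left(b,d \right)} = d - -19 = d + 19 = 19 + d$)
$N = 1156$ ($N = \left(-34\right)^{2} = 1156$)
$\sqrt{N + t{\left(25,\left(-1\right) \left(-45\right) \right)}} = \sqrt{1156 + \left(19 - -45\right)} = \sqrt{1156 + \left(19 + 45\right)} = \sqrt{1156 + 64} = \sqrt{1220} = 2 \sqrt{305}$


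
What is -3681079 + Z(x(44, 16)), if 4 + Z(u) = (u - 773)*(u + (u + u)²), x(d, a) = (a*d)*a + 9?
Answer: 5337496903417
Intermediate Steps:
x(d, a) = 9 + d*a² (x(d, a) = d*a² + 9 = 9 + d*a²)
Z(u) = -4 + (-773 + u)*(u + 4*u²) (Z(u) = -4 + (u - 773)*(u + (u + u)²) = -4 + (-773 + u)*(u + (2*u)²) = -4 + (-773 + u)*(u + 4*u²))
-3681079 + Z(x(44, 16)) = -3681079 + (-4 - 3091*(9 + 44*16²)² - 773*(9 + 44*16²) + 4*(9 + 44*16²)³) = -3681079 + (-4 - 3091*(9 + 44*256)² - 773*(9 + 44*256) + 4*(9 + 44*256)³) = -3681079 + (-4 - 3091*(9 + 11264)² - 773*(9 + 11264) + 4*(9 + 11264)³) = -3681079 + (-4 - 3091*11273² - 773*11273 + 4*11273³) = -3681079 + (-4 - 3091*127080529 - 8714029 + 4*1432578803417) = -3681079 + (-4 - 392805915139 - 8714029 + 5730315213668) = -3681079 + 5337500584496 = 5337496903417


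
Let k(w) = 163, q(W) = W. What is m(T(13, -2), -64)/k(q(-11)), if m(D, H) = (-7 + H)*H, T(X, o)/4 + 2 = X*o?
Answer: 4544/163 ≈ 27.877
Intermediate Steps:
T(X, o) = -8 + 4*X*o (T(X, o) = -8 + 4*(X*o) = -8 + 4*X*o)
m(D, H) = H*(-7 + H)
m(T(13, -2), -64)/k(q(-11)) = -64*(-7 - 64)/163 = -64*(-71)*(1/163) = 4544*(1/163) = 4544/163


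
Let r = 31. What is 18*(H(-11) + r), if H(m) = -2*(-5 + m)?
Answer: 1134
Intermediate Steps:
H(m) = 10 - 2*m
18*(H(-11) + r) = 18*((10 - 2*(-11)) + 31) = 18*((10 + 22) + 31) = 18*(32 + 31) = 18*63 = 1134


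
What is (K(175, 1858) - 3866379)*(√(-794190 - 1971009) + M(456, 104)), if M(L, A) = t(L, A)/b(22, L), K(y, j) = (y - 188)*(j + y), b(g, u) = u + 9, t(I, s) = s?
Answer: -404852032/465 - 3892808*I*√2765199 ≈ -8.7065e+5 - 6.4733e+9*I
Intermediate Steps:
b(g, u) = 9 + u
K(y, j) = (-188 + y)*(j + y)
M(L, A) = A/(9 + L)
(K(175, 1858) - 3866379)*(√(-794190 - 1971009) + M(456, 104)) = ((175² - 188*1858 - 188*175 + 1858*175) - 3866379)*(√(-794190 - 1971009) + 104/(9 + 456)) = ((30625 - 349304 - 32900 + 325150) - 3866379)*(√(-2765199) + 104/465) = (-26429 - 3866379)*(I*√2765199 + 104*(1/465)) = -3892808*(I*√2765199 + 104/465) = -3892808*(104/465 + I*√2765199) = -404852032/465 - 3892808*I*√2765199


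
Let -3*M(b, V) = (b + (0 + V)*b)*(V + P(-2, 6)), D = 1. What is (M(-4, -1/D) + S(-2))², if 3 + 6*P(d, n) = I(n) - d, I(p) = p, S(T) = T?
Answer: 4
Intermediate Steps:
P(d, n) = -½ - d/6 + n/6 (P(d, n) = -½ + (n - d)/6 = -½ + (-d/6 + n/6) = -½ - d/6 + n/6)
M(b, V) = -(⅚ + V)*(b + V*b)/3 (M(b, V) = -(b + (0 + V)*b)*(V + (-½ - ⅙*(-2) + (⅙)*6))/3 = -(b + V*b)*(V + (-½ + ⅓ + 1))/3 = -(b + V*b)*(V + ⅚)/3 = -(b + V*b)*(⅚ + V)/3 = -(⅚ + V)*(b + V*b)/3)
(M(-4, -1/D) + S(-2))² = (-1/18*(-4)*(5 + 6*(-1/1)² + 11*(-1/1)) - 2)² = (-1/18*(-4)*(5 + 6*(-1*1)² + 11*(-1*1)) - 2)² = (-1/18*(-4)*(5 + 6*(-1)² + 11*(-1)) - 2)² = (-1/18*(-4)*(5 + 6*1 - 11) - 2)² = (-1/18*(-4)*(5 + 6 - 11) - 2)² = (-1/18*(-4)*0 - 2)² = (0 - 2)² = (-2)² = 4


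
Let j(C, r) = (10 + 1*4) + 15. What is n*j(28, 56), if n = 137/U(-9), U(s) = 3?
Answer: 3973/3 ≈ 1324.3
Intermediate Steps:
j(C, r) = 29 (j(C, r) = (10 + 4) + 15 = 14 + 15 = 29)
n = 137/3 ≈ 45.667
n*j(28, 56) = (137/3)*29 = 3973/3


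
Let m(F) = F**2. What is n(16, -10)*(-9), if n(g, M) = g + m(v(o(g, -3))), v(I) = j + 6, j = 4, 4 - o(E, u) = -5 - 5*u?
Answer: -1044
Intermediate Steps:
o(E, u) = 9 + 5*u (o(E, u) = 4 - (-5 - 5*u) = 4 + (5 + 5*u) = 9 + 5*u)
v(I) = 10 (v(I) = 4 + 6 = 10)
n(g, M) = 100 + g (n(g, M) = g + 10**2 = g + 100 = 100 + g)
n(16, -10)*(-9) = (100 + 16)*(-9) = 116*(-9) = -1044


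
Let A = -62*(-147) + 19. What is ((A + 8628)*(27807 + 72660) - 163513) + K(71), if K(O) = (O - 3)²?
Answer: 1784235498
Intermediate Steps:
K(O) = (-3 + O)²
A = 9133 (A = 9114 + 19 = 9133)
((A + 8628)*(27807 + 72660) - 163513) + K(71) = ((9133 + 8628)*(27807 + 72660) - 163513) + (-3 + 71)² = (17761*100467 - 163513) + 68² = (1784394387 - 163513) + 4624 = 1784230874 + 4624 = 1784235498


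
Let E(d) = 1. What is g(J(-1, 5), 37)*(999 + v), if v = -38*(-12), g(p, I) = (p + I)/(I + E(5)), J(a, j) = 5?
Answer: 30555/19 ≈ 1608.2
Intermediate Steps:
g(p, I) = (I + p)/(1 + I) (g(p, I) = (p + I)/(I + 1) = (I + p)/(1 + I))
v = 456
g(J(-1, 5), 37)*(999 + v) = ((37 + 5)/(1 + 37))*(999 + 456) = (42/38)*1455 = ((1/38)*42)*1455 = (21/19)*1455 = 30555/19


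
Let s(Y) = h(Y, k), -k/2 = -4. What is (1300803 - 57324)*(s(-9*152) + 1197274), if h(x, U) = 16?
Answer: 1488804971910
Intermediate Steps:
k = 8 (k = -2*(-4) = 8)
s(Y) = 16
(1300803 - 57324)*(s(-9*152) + 1197274) = (1300803 - 57324)*(16 + 1197274) = 1243479*1197290 = 1488804971910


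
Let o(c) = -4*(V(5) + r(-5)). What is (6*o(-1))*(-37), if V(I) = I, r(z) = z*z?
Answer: 26640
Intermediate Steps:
r(z) = z²
o(c) = -120 (o(c) = -4*(5 + (-5)²) = -4*(5 + 25) = -4*30 = -120)
(6*o(-1))*(-37) = (6*(-120))*(-37) = -720*(-37) = 26640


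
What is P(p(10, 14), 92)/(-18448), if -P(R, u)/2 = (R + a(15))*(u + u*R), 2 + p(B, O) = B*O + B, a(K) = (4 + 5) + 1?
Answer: 270733/1153 ≈ 234.81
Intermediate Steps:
a(K) = 10 (a(K) = 9 + 1 = 10)
p(B, O) = -2 + B + B*O (p(B, O) = -2 + (B*O + B) = -2 + (B + B*O) = -2 + B + B*O)
P(R, u) = -2*(10 + R)*(u + R*u) (P(R, u) = -2*(R + 10)*(u + u*R) = -2*(10 + R)*(u + R*u))
P(p(10, 14), 92)/(-18448) = -2*92*(10 + (-2 + 10 + 10*14)² + 11*(-2 + 10 + 10*14))/(-18448) = -2*92*(10 + (-2 + 10 + 140)² + 11*(-2 + 10 + 140))*(-1/18448) = -2*92*(10 + 148² + 11*148)*(-1/18448) = -2*92*(10 + 21904 + 1628)*(-1/18448) = -2*92*23542*(-1/18448) = -4331728*(-1/18448) = 270733/1153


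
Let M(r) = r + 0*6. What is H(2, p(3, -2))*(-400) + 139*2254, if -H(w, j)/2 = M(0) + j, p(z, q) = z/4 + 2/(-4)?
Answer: 313506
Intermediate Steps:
M(r) = r (M(r) = r + 0 = r)
p(z, q) = -½ + z/4 (p(z, q) = z*(¼) + 2*(-¼) = z/4 - ½ = -½ + z/4)
H(w, j) = -2*j (H(w, j) = -2*(0 + j) = -2*j)
H(2, p(3, -2))*(-400) + 139*2254 = -2*(-½ + (¼)*3)*(-400) + 139*2254 = -2*(-½ + ¾)*(-400) + 313306 = -2*¼*(-400) + 313306 = -½*(-400) + 313306 = 200 + 313306 = 313506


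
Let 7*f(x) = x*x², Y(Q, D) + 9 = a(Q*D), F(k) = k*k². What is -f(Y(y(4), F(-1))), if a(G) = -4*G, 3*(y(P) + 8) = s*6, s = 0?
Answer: 68921/7 ≈ 9845.9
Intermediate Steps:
y(P) = -8 (y(P) = -8 + (0*6)/3 = -8 + (⅓)*0 = -8 + 0 = -8)
F(k) = k³
Y(Q, D) = -9 - 4*D*Q (Y(Q, D) = -9 - 4*Q*D = -9 - 4*D*Q)
f(x) = x³/7 (f(x) = (x*x²)/7 = x³/7)
-f(Y(y(4), F(-1))) = -(-9 - 4*(-1)³*(-8))³/7 = -(-9 - 4*(-1)*(-8))³/7 = -(-9 - 32)³/7 = -(-41)³/7 = -(-68921)/7 = -1*(-68921/7) = 68921/7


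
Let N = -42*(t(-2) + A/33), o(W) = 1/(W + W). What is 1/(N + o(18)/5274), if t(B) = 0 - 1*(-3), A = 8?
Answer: -2088504/284416261 ≈ -0.0073431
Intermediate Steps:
t(B) = 3 (t(B) = 0 + 3 = 3)
o(W) = 1/(2*W)
N = -1498/11 (N = -42*(3 + 8/33) = -42*107/33 = -1498/11 ≈ -136.18)
1/(N + o(18)/5274) = 1/(-1498/11 + ((½)/18)/5274) = 1/(-1498/11 + ((½)*(1/18))*(1/5274)) = 1/(-1498/11 + (1/36)*(1/5274)) = 1/(-1498/11 + 1/189864) = 1/(-284416261/2088504) = -2088504/284416261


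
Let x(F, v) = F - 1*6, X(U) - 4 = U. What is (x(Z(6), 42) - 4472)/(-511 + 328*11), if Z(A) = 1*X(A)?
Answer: -4468/3097 ≈ -1.4427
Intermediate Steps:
X(U) = 4 + U
Z(A) = 4 + A (Z(A) = 1*(4 + A) = 4 + A)
x(F, v) = -6 + F (x(F, v) = F - 6 = -6 + F)
(x(Z(6), 42) - 4472)/(-511 + 328*11) = ((-6 + (4 + 6)) - 4472)/(-511 + 328*11) = ((-6 + 10) - 4472)/(-511 + 3608) = (4 - 4472)/3097 = -4468*1/3097 = -4468/3097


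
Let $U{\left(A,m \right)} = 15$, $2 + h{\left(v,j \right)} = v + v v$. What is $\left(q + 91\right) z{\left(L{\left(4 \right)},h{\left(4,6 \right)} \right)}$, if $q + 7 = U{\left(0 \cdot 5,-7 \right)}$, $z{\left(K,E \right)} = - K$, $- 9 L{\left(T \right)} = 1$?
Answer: $11$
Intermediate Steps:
$h{\left(v,j \right)} = -2 + v + v^{2}$ ($h{\left(v,j \right)} = -2 + \left(v + v v\right) = -2 + \left(v + v^{2}\right) = -2 + v + v^{2}$)
$L{\left(T \right)} = - \frac{1}{9}$ ($L{\left(T \right)} = \left(- \frac{1}{9}\right) 1 = - \frac{1}{9}$)
$q = 8$ ($q = -7 + 15 = 8$)
$\left(q + 91\right) z{\left(L{\left(4 \right)},h{\left(4,6 \right)} \right)} = \left(8 + 91\right) \left(\left(-1\right) \left(- \frac{1}{9}\right)\right) = 99 \cdot \frac{1}{9} = 11$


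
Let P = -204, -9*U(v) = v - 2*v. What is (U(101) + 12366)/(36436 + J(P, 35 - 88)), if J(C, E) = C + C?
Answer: 111395/324252 ≈ 0.34354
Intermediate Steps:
U(v) = v/9 (U(v) = -(v - 2*v)/9 = -(-1)*v/9 = v/9)
J(C, E) = 2*C
(U(101) + 12366)/(36436 + J(P, 35 - 88)) = ((⅑)*101 + 12366)/(36436 + 2*(-204)) = (101/9 + 12366)/(36436 - 408) = (111395/9)/36028 = (111395/9)*(1/36028) = 111395/324252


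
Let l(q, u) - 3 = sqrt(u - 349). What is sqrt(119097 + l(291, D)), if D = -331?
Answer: sqrt(119100 + 2*I*sqrt(170)) ≈ 345.11 + 0.038*I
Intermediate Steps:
l(q, u) = 3 + sqrt(-349 + u) (l(q, u) = 3 + sqrt(u - 349) = 3 + sqrt(-349 + u))
sqrt(119097 + l(291, D)) = sqrt(119097 + (3 + sqrt(-349 - 331))) = sqrt(119097 + (3 + sqrt(-680))) = sqrt(119097 + (3 + 2*I*sqrt(170))) = sqrt(119100 + 2*I*sqrt(170))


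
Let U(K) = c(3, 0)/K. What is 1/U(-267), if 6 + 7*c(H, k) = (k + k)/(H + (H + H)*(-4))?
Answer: 623/2 ≈ 311.50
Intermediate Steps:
c(H, k) = -6/7 - 2*k/(49*H) (c(H, k) = -6/7 + ((k + k)/(H + (H + H)*(-4)))/7 = -6/7 + ((2*k)/(H + (2*H)*(-4)))/7 = -6/7 + ((2*k)/(H - 8*H))/7 = -6/7 + ((2*k)/((-7*H)))/7 = -6/7 + ((2*k)*(-1/(7*H)))/7 = -6/7 + (-2*k/(7*H))/7 = -6/7 - 2*k/(49*H))
U(K) = -6/(7*K) (U(K) = ((2/49)*(-1*0 - 21*3)/3)/K = ((2/49)*(⅓)*(0 - 63))/K = ((2/49)*(⅓)*(-63))/K = -6/(7*K))
1/U(-267) = 1/(-6/7/(-267)) = 1/(-6/7*(-1/267)) = 1/(2/623) = 623/2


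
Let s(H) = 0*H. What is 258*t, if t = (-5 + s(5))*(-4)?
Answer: 5160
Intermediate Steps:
s(H) = 0
t = 20 (t = (-5 + 0)*(-4) = -5*(-4) = 20)
258*t = 258*20 = 5160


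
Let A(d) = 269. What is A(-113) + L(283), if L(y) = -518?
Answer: -249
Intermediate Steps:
A(-113) + L(283) = 269 - 518 = -249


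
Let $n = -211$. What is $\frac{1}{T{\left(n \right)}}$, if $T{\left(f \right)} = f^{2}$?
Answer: $\frac{1}{44521} \approx 2.2461 \cdot 10^{-5}$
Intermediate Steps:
$\frac{1}{T{\left(n \right)}} = \frac{1}{\left(-211\right)^{2}} = \frac{1}{44521}$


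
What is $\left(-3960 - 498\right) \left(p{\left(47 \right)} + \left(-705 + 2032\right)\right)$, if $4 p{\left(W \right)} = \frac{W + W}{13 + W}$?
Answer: $- \frac{118350241}{20} \approx -5.9175 \cdot 10^{6}$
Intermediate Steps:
$p{\left(W \right)} = \frac{W}{2 \left(13 + W\right)}$ ($p{\left(W \right)} = \frac{\left(W + W\right) \frac{1}{13 + W}}{4} = \frac{2 W \frac{1}{13 + W}}{4} = \frac{W}{2 \left(13 + W\right)}$)
$\left(-3960 - 498\right) \left(p{\left(47 \right)} + \left(-705 + 2032\right)\right) = \left(-3960 - 498\right) \left(\frac{1}{2} \cdot 47 \frac{1}{13 + 47} + \left(-705 + 2032\right)\right) = - 4458 \left(\frac{1}{2} \cdot 47 \cdot \frac{1}{60} + 1327\right) = - 4458 \left(\frac{47}{120} + 1327\right) = \left(-4458\right) \frac{159287}{120} = - \frac{118350241}{20}$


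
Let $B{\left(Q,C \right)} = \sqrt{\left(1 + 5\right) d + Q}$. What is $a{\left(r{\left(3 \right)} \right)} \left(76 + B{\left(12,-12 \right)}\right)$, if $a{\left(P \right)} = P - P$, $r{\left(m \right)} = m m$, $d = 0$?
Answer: $0$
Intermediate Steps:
$r{\left(m \right)} = m^{2}$
$a{\left(P \right)} = 0$
$B{\left(Q,C \right)} = \sqrt{Q}$ ($B{\left(Q,C \right)} = \sqrt{\left(1 + 5\right) 0 + Q} = \sqrt{6 \cdot 0 + Q} = \sqrt{0 + Q} = \sqrt{Q}$)
$a{\left(r{\left(3 \right)} \right)} \left(76 + B{\left(12,-12 \right)}\right) = 0 \left(76 + \sqrt{12}\right) = 0 \left(76 + 2 \sqrt{3}\right) = 0$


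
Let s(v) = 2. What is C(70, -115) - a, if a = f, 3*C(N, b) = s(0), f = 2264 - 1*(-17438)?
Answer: -59104/3 ≈ -19701.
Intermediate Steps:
f = 19702 (f = 2264 + 17438 = 19702)
C(N, b) = ⅔ (C(N, b) = (⅓)*2 = ⅔)
a = 19702
C(70, -115) - a = ⅔ - 1*19702 = ⅔ - 19702 = -59104/3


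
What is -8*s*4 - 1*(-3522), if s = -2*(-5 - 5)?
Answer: 2882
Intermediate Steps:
s = 20 (s = -2*(-10) = 20)
-8*s*4 - 1*(-3522) = -8*20*4 - 1*(-3522) = -160*4 + 3522 = -640 + 3522 = 2882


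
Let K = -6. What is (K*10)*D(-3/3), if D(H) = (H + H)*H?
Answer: -120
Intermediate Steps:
D(H) = 2*H² (D(H) = (2*H)*H = 2*H²)
(K*10)*D(-3/3) = (-6*10)*(2*(-3/3)²) = -120*(-3*⅓)² = -120*(-1)² = -120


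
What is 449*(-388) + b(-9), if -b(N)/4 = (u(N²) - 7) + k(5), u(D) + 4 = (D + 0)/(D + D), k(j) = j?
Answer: -174190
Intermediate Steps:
u(D) = -7/2 (u(D) = -4 + (D + 0)/(D + D) = -4 + D/((2*D)) = -4 + D*(1/(2*D)) = -4 + ½ = -7/2)
b(N) = 22 (b(N) = -4*((-7/2 - 7) + 5) = -4*(-21/2 + 5) = -4*(-11/2) = 22)
449*(-388) + b(-9) = 449*(-388) + 22 = -174212 + 22 = -174190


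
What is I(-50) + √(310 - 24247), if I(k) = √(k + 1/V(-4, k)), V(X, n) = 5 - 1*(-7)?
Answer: I*(√23937 + √1797/6) ≈ 161.78*I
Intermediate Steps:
V(X, n) = 12 (V(X, n) = 5 + 7 = 12)
I(k) = √(1/12 + k) (I(k) = √(k + 1/12) = √(1/12 + k))
I(-50) + √(310 - 24247) = √(3 + 36*(-50))/6 + √(310 - 24247) = √(3 - 1800)/6 + √(-23937) = √(-1797)/6 + I*√23937 = (I*√1797)/6 + I*√23937 = I*√1797/6 + I*√23937 = I*√23937 + I*√1797/6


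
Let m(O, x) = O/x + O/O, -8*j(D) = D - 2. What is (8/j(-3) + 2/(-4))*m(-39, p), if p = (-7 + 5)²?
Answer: -861/8 ≈ -107.63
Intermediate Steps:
j(D) = ¼ - D/8 (j(D) = -(D - 2)/8 = -(-2 + D)/8 = ¼ - D/8)
p = 4 (p = (-2)² = 4)
m(O, x) = 1 + O/x (m(O, x) = O/x + 1 = 1 + O/x)
(8/j(-3) + 2/(-4))*m(-39, p) = (8/(¼ - ⅛*(-3)) + 2/(-4))*((-39 + 4)/4) = (8/(¼ + 3/8) + 2*(-¼))*((¼)*(-35)) = (8/(5/8) - ½)*(-35/4) = (8*(8/5) - ½)*(-35/4) = (64/5 - ½)*(-35/4) = (123/10)*(-35/4) = -861/8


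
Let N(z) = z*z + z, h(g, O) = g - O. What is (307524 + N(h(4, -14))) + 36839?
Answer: 344705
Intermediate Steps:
N(z) = z + z² (N(z) = z² + z = z + z²)
(307524 + N(h(4, -14))) + 36839 = (307524 + (4 - 1*(-14))*(1 + (4 - 1*(-14)))) + 36839 = (307524 + (4 + 14)*(1 + (4 + 14))) + 36839 = (307524 + 18*(1 + 18)) + 36839 = (307524 + 18*19) + 36839 = (307524 + 342) + 36839 = 307866 + 36839 = 344705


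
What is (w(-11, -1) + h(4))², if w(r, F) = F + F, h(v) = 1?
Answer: 1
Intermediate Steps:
w(r, F) = 2*F
(w(-11, -1) + h(4))² = (2*(-1) + 1)² = (-2 + 1)² = (-1)² = 1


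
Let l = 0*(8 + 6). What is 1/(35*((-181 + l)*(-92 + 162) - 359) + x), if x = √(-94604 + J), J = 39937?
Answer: -456015/207949734892 - I*√54667/207949734892 ≈ -2.1929e-6 - 1.1244e-9*I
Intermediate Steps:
l = 0 (l = 0*14 = 0)
x = I*√54667 (x = √(-94604 + 39937) = √(-54667) = I*√54667 ≈ 233.81*I)
1/(35*((-181 + l)*(-92 + 162) - 359) + x) = 1/(35*((-181 + 0)*(-92 + 162) - 359) + I*√54667) = 1/(35*(-181*70 - 359) + I*√54667) = 1/(35*(-12670 - 359) + I*√54667) = 1/(35*(-13029) + I*√54667) = 1/(-456015 + I*√54667)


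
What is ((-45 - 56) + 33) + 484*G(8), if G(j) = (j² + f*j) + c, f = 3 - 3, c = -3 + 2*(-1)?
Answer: 28488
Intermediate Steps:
c = -5 (c = -3 - 2 = -5)
f = 0
G(j) = -5 + j² (G(j) = (j² + 0*j) - 5 = (j² + 0) - 5 = j² - 5 = -5 + j²)
((-45 - 56) + 33) + 484*G(8) = ((-45 - 56) + 33) + 484*(-5 + 8²) = (-101 + 33) + 484*(-5 + 64) = -68 + 484*59 = -68 + 28556 = 28488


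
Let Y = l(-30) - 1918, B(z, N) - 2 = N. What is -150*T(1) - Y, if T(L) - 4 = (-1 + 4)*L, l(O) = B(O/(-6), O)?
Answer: 896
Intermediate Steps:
B(z, N) = 2 + N
l(O) = 2 + O
T(L) = 4 + 3*L (T(L) = 4 + (-1 + 4)*L = 4 + 3*L)
Y = -1946 (Y = (2 - 30) - 1918 = -28 - 1918 = -1946)
-150*T(1) - Y = -150*(4 + 3*1) - 1*(-1946) = -150*(4 + 3) + 1946 = -150*7 + 1946 = -1050 + 1946 = 896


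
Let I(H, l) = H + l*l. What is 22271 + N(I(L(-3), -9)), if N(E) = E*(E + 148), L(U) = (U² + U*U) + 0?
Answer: 46724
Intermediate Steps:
L(U) = 2*U² (L(U) = (U² + U²) + 0 = 2*U² + 0 = 2*U²)
I(H, l) = H + l²
N(E) = E*(148 + E)
22271 + N(I(L(-3), -9)) = 22271 + (2*(-3)² + (-9)²)*(148 + (2*(-3)² + (-9)²)) = 22271 + (2*9 + 81)*(148 + (2*9 + 81)) = 22271 + (18 + 81)*(148 + (18 + 81)) = 22271 + 99*(148 + 99) = 22271 + 99*247 = 22271 + 24453 = 46724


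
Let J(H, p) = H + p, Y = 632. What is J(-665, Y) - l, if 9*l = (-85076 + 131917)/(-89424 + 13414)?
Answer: -22528129/684090 ≈ -32.932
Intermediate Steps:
l = -46841/684090 (l = ((-85076 + 131917)/(-89424 + 13414))/9 = (46841/(-76010))/9 = (46841*(-1/76010))/9 = (1/9)*(-46841/76010) = -46841/684090 ≈ -0.068472)
J(-665, Y) - l = (-665 + 632) - 1*(-46841/684090) = -33 + 46841/684090 = -22528129/684090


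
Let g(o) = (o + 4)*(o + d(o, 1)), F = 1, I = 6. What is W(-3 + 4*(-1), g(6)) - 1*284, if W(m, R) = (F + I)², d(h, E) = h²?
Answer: -235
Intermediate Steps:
g(o) = (4 + o)*(o + o²) (g(o) = (o + 4)*(o + o²) = (4 + o)*(o + o²))
W(m, R) = 49 (W(m, R) = (1 + 6)² = 7² = 49)
W(-3 + 4*(-1), g(6)) - 1*284 = 49 - 1*284 = 49 - 284 = -235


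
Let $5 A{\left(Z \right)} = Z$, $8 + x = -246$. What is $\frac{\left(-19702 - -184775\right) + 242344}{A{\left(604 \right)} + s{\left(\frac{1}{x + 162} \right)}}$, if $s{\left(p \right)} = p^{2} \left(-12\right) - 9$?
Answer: $\frac{4310471860}{1182829} \approx 3644.2$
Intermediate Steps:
$x = -254$ ($x = -8 - 246 = -254$)
$A{\left(Z \right)} = \frac{Z}{5}$
$s{\left(p \right)} = -9 - 12 p^{2}$ ($s{\left(p \right)} = - 12 p^{2} - 9 = -9 - 12 p^{2}$)
$\frac{\left(-19702 - -184775\right) + 242344}{A{\left(604 \right)} + s{\left(\frac{1}{x + 162} \right)}} = \frac{\left(-19702 - -184775\right) + 242344}{\frac{1}{5} \cdot 604 - \left(9 + 12 \left(\frac{1}{-254 + 162}\right)^{2}\right)} = \frac{\left(-19702 + 184775\right) + 242344}{\frac{604}{5} - \left(9 + 12 \left(\frac{1}{-92}\right)^{2}\right)} = \frac{165073 + 242344}{\frac{604}{5} - \left(9 + 12 \left(- \frac{1}{92}\right)^{2}\right)} = \frac{407417}{\frac{604}{5} - \frac{19047}{2116}} = \frac{407417}{\frac{1182829}{10580}} = 407417 \cdot \frac{10580}{1182829} = \frac{4310471860}{1182829}$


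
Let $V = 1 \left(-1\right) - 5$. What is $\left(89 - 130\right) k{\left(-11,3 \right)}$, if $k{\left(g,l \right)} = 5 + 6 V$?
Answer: $1271$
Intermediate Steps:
$V = -6$ ($V = -1 - 5 = -6$)
$k{\left(g,l \right)} = -31$ ($k{\left(g,l \right)} = 5 + 6 \left(-6\right) = 5 - 36 = -31$)
$\left(89 - 130\right) k{\left(-11,3 \right)} = \left(89 - 130\right) \left(-31\right) = \left(-41\right) \left(-31\right) = 1271$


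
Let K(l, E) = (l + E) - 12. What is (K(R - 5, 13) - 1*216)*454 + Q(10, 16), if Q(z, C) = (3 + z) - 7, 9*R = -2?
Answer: -899774/9 ≈ -99975.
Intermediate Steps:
R = -2/9 (R = (1/9)*(-2) = -2/9 ≈ -0.22222)
Q(z, C) = -4 + z
K(l, E) = -12 + E + l (K(l, E) = (E + l) - 12 = -12 + E + l)
(K(R - 5, 13) - 1*216)*454 + Q(10, 16) = ((-12 + 13 + (-2/9 - 5)) - 1*216)*454 + (-4 + 10) = ((-12 + 13 - 47/9) - 216)*454 + 6 = (-38/9 - 216)*454 + 6 = -1982/9*454 + 6 = -899828/9 + 6 = -899774/9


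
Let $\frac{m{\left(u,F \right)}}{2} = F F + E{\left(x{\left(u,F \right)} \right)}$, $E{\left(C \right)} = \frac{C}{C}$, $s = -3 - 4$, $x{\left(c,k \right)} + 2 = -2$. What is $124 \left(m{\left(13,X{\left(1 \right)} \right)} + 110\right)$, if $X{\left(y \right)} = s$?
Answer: $26040$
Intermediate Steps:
$x{\left(c,k \right)} = -4$ ($x{\left(c,k \right)} = -2 - 2 = -4$)
$s = -7$
$E{\left(C \right)} = 1$
$X{\left(y \right)} = -7$
$m{\left(u,F \right)} = 2 + 2 F^{2}$ ($m{\left(u,F \right)} = 2 \left(F F + 1\right) = 2 \left(F^{2} + 1\right) = 2 \left(1 + F^{2}\right) = 2 + 2 F^{2}$)
$124 \left(m{\left(13,X{\left(1 \right)} \right)} + 110\right) = 124 \left(\left(2 + 2 \left(-7\right)^{2}\right) + 110\right) = 124 \left(\left(2 + 2 \cdot 49\right) + 110\right) = 124 \left(\left(2 + 98\right) + 110\right) = 124 \left(100 + 110\right) = 124 \cdot 210 = 26040$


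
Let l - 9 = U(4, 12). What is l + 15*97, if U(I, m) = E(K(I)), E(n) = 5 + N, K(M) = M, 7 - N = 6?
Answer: 1470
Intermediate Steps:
N = 1 (N = 7 - 1*6 = 7 - 6 = 1)
E(n) = 6 (E(n) = 5 + 1 = 6)
U(I, m) = 6
l = 15 (l = 9 + 6 = 15)
l + 15*97 = 15 + 15*97 = 15 + 1455 = 1470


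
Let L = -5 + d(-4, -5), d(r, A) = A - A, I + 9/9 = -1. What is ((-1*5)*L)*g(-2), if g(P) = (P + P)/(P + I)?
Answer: 25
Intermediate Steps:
I = -2 (I = -1 - 1 = -2)
d(r, A) = 0
L = -5 (L = -5 + 0 = -5)
g(P) = 2*P/(-2 + P) (g(P) = (P + P)/(P - 2) = (2*P)/(-2 + P) = 2*P/(-2 + P))
((-1*5)*L)*g(-2) = (-1*5*(-5))*(2*(-2)/(-2 - 2)) = (-5*(-5))*(2*(-2)/(-4)) = 25*(2*(-2)*(-¼)) = 25*1 = 25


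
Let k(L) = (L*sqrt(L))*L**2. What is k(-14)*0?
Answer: 0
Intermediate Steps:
k(L) = L**(7/2) (k(L) = L**(3/2)*L**2 = L**(7/2))
k(-14)*0 = (-14)**(7/2)*0 = -2744*I*sqrt(14)*0 = 0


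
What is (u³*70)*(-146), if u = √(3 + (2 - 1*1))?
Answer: -81760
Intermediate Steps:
u = 2 (u = √(3 + (2 - 1)) = √(3 + 1) = √4 = 2)
(u³*70)*(-146) = (2³*70)*(-146) = (8*70)*(-146) = 560*(-146) = -81760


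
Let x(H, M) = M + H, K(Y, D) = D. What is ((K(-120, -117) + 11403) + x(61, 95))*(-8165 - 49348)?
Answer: -658063746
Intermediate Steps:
x(H, M) = H + M
((K(-120, -117) + 11403) + x(61, 95))*(-8165 - 49348) = ((-117 + 11403) + (61 + 95))*(-8165 - 49348) = (11286 + 156)*(-57513) = 11442*(-57513) = -658063746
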